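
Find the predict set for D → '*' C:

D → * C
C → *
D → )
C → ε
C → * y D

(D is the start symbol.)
PREDICT(D → '*' C) = (FIRST(RHS) \ {ε}) ∪ (FOLLOW(D) if ε ∈ FIRST(RHS), i.e. RHS ⇒* ε)
FIRST('*' C) = { '*' }
ε ∉ FIRST('*' C), so FOLLOW(D) is not added.
PREDICT(D → '*' C) = { '*' }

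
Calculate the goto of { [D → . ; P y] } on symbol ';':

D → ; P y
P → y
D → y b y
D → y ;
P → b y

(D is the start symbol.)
{ [D → ; . P y], [P → . b y], [P → . y] }

GOTO(I, ';') = CLOSURE({ [A → αX.β] : [A → α.Xβ] ∈ I, X = ';' })

Items with dot before ';', with the dot advanced:
  [D → . ; P y] → [D → ; . P y]
Closure of the advanced items:
  [D → ; . P y] has the dot before P: add [P → . y], [P → . b y]

GOTO = { [D → ; . P y], [P → . b y], [P → . y] }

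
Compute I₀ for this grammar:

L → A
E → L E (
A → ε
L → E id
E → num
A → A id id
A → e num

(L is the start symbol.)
{ [A → . A id id], [A → . e num], [A → .], [E → . L E (], [E → . num], [L → . A], [L → . E id], [L' → . L] }

First, augment the grammar with L' → L
I₀ = CLOSURE({ [L' → . L] }):
  [L' → . L] has the dot before L: add [L → . A], [L → . E id]
  [L → . A] has the dot before A: add [A → .], [A → . A id id], [A → . e num]
  [L → . E id] has the dot before E: add [E → . L E (], [E → . num]
No further items can be added.

I₀ = { [A → . A id id], [A → . e num], [A → .], [E → . L E (], [E → . num], [L → . A], [L → . E id], [L' → . L] }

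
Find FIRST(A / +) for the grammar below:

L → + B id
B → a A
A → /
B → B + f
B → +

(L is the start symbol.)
{ '/' }

FIRST sets of the non-terminals involved (from the grammar, by fixed-point iteration):
  FIRST(A) = { '/' }

To compute FIRST(A / +), process the symbols left to right:
Symbol A is a non-terminal. Add FIRST(A) \ {ε} = { '/' }
A is not nullable (ε ∉ FIRST(A)), so stop here.
FIRST(A / +) = { '/' }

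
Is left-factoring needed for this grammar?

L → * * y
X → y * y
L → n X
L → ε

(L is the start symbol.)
Left-factoring is needed when two productions for the same non-terminal
share a common prefix on the right-hand side.

Productions for L:
  L → * * y
  L → n X
  L → ε

No common prefixes found.

Answer: No, left-factoring is not needed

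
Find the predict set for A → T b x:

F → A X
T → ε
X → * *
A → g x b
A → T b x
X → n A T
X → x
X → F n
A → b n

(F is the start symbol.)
PREDICT(A → T b x) = (FIRST(RHS) \ {ε}) ∪ (FOLLOW(A) if ε ∈ FIRST(RHS), i.e. RHS ⇒* ε)
FIRST(T) = { ε }
FIRST(T b x) = { 'b' }
ε ∉ FIRST(T b x), so FOLLOW(A) is not added.
PREDICT(A → T b x) = { 'b' }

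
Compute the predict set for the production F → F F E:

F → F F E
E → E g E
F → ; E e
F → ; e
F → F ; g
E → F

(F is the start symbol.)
{ ';' }

PREDICT(F → F F E) = (FIRST(RHS) \ {ε}) ∪ (FOLLOW(F) if ε ∈ FIRST(RHS), i.e. RHS ⇒* ε)
FIRST(F) = { ';' }
FIRST(F F E) = { ';' }
ε ∉ FIRST(F F E), so FOLLOW(F) is not added.
PREDICT(F → F F E) = { ';' }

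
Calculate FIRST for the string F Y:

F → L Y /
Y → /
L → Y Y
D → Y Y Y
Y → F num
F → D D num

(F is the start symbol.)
FIRST sets of the non-terminals involved (from the grammar, by fixed-point iteration):
  FIRST(F) = { '/' }

To compute FIRST(F Y), process the symbols left to right:
Symbol F is a non-terminal. Add FIRST(F) \ {ε} = { '/' }
F is not nullable (ε ∉ FIRST(F)), so stop here.
FIRST(F Y) = { '/' }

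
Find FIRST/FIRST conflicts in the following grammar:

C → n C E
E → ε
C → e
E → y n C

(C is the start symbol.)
A FIRST/FIRST conflict occurs when two productions N → α and N → β for the same non-terminal have FIRST(α) ∩ FIRST(β) ≠ ∅ (with ε ∈ FIRST of a nullable right-hand side, so two nullable alternatives also conflict).

Productions for C:
  C → n C E: FIRST = { 'n' }
  C → e: FIRST = { 'e' }
Productions for E:
  E → ε: FIRST = { ε }
  E → y n C: FIRST = { 'y' }

All alternatives of each non-terminal have pairwise disjoint FIRST sets.

Answer: No FIRST/FIRST conflicts.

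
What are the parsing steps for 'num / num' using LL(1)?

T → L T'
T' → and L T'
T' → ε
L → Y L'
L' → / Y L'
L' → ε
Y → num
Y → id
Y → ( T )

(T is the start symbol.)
Stack is shown with the top on the left.

Stack        Input        Action
--------------------------------
T $          num / num $  output T → L T'
L T' $       num / num $  output L → Y L'
Y L' T' $    num / num $  output Y → num
num L' T' $  num / num $  match 'num'
L' T' $      / num $      output L' → / Y L'
/ Y L' T' $  / num $      match '/'
Y L' T' $    num $        output Y → num
num L' T' $  num $        match 'num'
L' T' $      $            output L' → ε
T' $         $            output T' → ε
$            $            accept

The string is accepted.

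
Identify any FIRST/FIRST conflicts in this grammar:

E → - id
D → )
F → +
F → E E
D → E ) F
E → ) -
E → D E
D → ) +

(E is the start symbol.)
A FIRST/FIRST conflict occurs when two productions N → α and N → β for the same non-terminal have FIRST(α) ∩ FIRST(β) ≠ ∅ (with ε ∈ FIRST of a nullable right-hand side, so two nullable alternatives also conflict).

FIRST sets of the non-terminals at (or reachable through a nullable prefix from) the front of some alternative:
  FIRST(D) = { ')', '-' }
  FIRST(E) = { ')', '-' }

Productions for E:
  E → - id: FIRST = { '-' }
  E → ) -: FIRST = { ')' }
  E → D E: FIRST = { ')', '-' }
Productions for D:
  D → ): FIRST = { ')' }
  D → E ) F: FIRST = { ')', '-' }
  D → ) +: FIRST = { ')' }
Productions for F:
  F → +: FIRST = { '+' }
  F → E E: FIRST = { ')', '-' }

Conflict for E: E → - id and E → D E
  Overlap: { '-' }
Conflict for E: E → ) - and E → D E
  Overlap: { ')' }
Conflict for D: D → ) and D → E ) F
  Overlap: { ')' }
Conflict for D: D → ) and D → ) +
  Overlap: { ')' }
Conflict for D: D → E ) F and D → ) +
  Overlap: { ')' }

Answer: Yes. E → '-' id / E → D E on { '-' }; E → ')' '-' / E → D E on { ')' }; D → ')' / D → E ')' F on { ')' }; D → ')' / D → ')' '+' on { ')' }; D → E ')' F / D → ')' '+' on { ')' }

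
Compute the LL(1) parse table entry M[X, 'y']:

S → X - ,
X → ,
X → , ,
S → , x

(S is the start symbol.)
Empty (error entry)

To find M[X, 'y'], we find productions for X where 'y' is in the predict set (PREDICT(N → α) = (FIRST(α) \ {ε}) ∪ (FOLLOW(N) if α ⇒* ε)).

X → ,: PREDICT = { ',' }
X → , ,: PREDICT = { ',' }

M[X, 'y'] is empty (no production applies)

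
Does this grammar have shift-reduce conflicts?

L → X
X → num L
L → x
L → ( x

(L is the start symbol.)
Augment with L' → L and build the canonical LR(0) collection (I0 = CLOSURE({[L' → . L]}), then GOTO on every symbol after a dot until no new states appear). It has 8 states:
  I0: { [L → . ( x], [L → . X], [L → . x], [L' → . L], [X → . num L] }  — shift
  I1: { [L → ( . x] }  — shift
  I2: { [L' → L .] }  — accept
  I3: { [L → X .] }  — reduce
  I4: { [L → . ( x], [L → . X], [L → . x], [X → . num L], [X → num . L] }  — shift
  I5: { [L → x .] }  — reduce
  I6: { [X → num L .] }  — reduce
  I7: { [L → ( x .] }  — reduce

No state contains both a complete item and a shift item.

Answer: No shift-reduce conflicts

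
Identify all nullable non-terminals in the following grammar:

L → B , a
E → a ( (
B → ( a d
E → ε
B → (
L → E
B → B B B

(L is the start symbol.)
{ 'E', 'L' }

ε-productions: E → ε
So E is immediately nullable.
L → E: every symbol on the right is nullable, so L is nullable too.
No further non-terminal can be added: every production for the remaining non-terminals contains a terminal or a non-nullable non-terminal.
Nullable = { 'E', 'L' }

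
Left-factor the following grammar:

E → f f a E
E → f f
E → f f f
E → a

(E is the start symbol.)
Left-factoring transforms A → αβ₁ | αβ₂ into A → αA' and A' → β₁ | β₂
(α is the longest common prefix among the alternatives). Repeat until
no nonterminal has two alternatives with a common prefix.

Round 1: E has alternatives sharing prefix 'f f'. Introduce E': E → f f E'
  Add: E' → a E
  Add: E' → ε
  Add: E' → f

No remaining common prefixes — done.

Resulting grammar:
E → f f E'
E' → a E
E' → ε
E' → f
E → a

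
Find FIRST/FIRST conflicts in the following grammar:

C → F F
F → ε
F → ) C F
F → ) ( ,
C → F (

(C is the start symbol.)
A FIRST/FIRST conflict occurs when two productions N → α and N → β for the same non-terminal have FIRST(α) ∩ FIRST(β) ≠ ∅ (with ε ∈ FIRST of a nullable right-hand side, so two nullable alternatives also conflict).

FIRST sets of the non-terminals at (or reachable through a nullable prefix from) the front of some alternative:
  FIRST(F) = { ')', ε }

Productions for C:
  C → F F: FIRST = { ')', ε }
  C → F (: FIRST = { '(', ')' }
Productions for F:
  F → ε: FIRST = { ε }
  F → ) C F: FIRST = { ')' }
  F → ) ( ,: FIRST = { ')' }

Conflict for C: C → F F and C → F (
  Overlap: { ')' }
Conflict for F: F → ) C F and F → ) ( ,
  Overlap: { ')' }

Answer: Yes. C → F F / C → F '(' on { ')' }; F → ')' C F / F → ')' '(' ',' on { ')' }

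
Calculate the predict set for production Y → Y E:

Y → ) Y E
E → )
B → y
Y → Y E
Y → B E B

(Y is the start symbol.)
PREDICT(Y → Y E) = (FIRST(RHS) \ {ε}) ∪ (FOLLOW(Y) if ε ∈ FIRST(RHS), i.e. RHS ⇒* ε)
FIRST(Y) = { ')', 'y' }
FIRST(Y E) = { ')', 'y' }
ε ∉ FIRST(Y E), so FOLLOW(Y) is not added.
PREDICT(Y → Y E) = { ')', 'y' }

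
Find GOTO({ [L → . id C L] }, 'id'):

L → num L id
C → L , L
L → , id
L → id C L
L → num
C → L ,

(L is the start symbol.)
GOTO(I, 'id') = CLOSURE({ [A → αX.β] : [A → α.Xβ] ∈ I, X = 'id' })

Items with dot before 'id', with the dot advanced:
  [L → . id C L] → [L → id . C L]
Closure of the advanced items:
  [L → id . C L] has the dot before C: add [C → . L , L], [C → . L ,]
  [C → . L , L] has the dot before L: add [L → . num L id], [L → . , id], [L → . id C L], [L → . num]

GOTO = { [C → . L , L], [C → . L ,], [L → . , id], [L → . id C L], [L → . num L id], [L → . num], [L → id . C L] }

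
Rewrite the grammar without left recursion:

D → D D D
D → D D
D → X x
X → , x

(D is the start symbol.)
D → X x D'
D' → D D D'
D' → D D'
D' → ε
X → , x

D is directly left-recursive. The standard transformation for
  A → A α₁ | ... | A α_m | β₁ | ... | β_n
is
  A  → β₁ A' | ... | β_n A'
  A' → α₁ A' | ... | α_m A' | ε

D → X x becomes D → X x D'
D → D D D becomes D' → D D D'
D → D D becomes D' → D D'
Add D' → ε

Productions for other non-terminals are unchanged:
  X → , x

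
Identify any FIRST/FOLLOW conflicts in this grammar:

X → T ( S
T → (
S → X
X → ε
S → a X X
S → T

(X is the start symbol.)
Yes. X → T '(' S with FOLLOW(X) on { '(' }; S → T with FOLLOW(S) on { '(' }

A FIRST/FOLLOW conflict occurs when a non-terminal N has a nullable alternative N → β (β ⇒* ε) and another alternative N → α with FIRST(α) ∩ FOLLOW(N) ≠ ∅: on such a lookahead the parser cannot decide between expanding α and letting N vanish via β.

Nullable non-terminals: S, X.
FIRST sets used below: FIRST(X) = { '(', ε }, FIRST(T) = { '(' }

S: nullable alternative(s) S → X; FOLLOW(S) = { $, '(' }
  S → X: FIRST \ {ε} = { '(' } — this is the only nullable alternative, skip
  S → a X X: FIRST \ {ε} = { 'a' } — disjoint from FOLLOW(S)
  S → T: FIRST \ {ε} = { '(' } — overlaps FOLLOW(S) on { '(' }: CONFLICT

X: nullable alternative(s) X → ε; FOLLOW(X) = { $, '(' }
  X → T ( S: FIRST \ {ε} = { '(' } — overlaps FOLLOW(X) on { '(' }: CONFLICT
  X → ε: FIRST \ {ε} = { } — this is the only nullable alternative, skip

T has no nullable alternative, so no FIRST/FOLLOW check is needed there.

So the grammar has 2 FIRST/FOLLOW conflicts (marked CONFLICT above).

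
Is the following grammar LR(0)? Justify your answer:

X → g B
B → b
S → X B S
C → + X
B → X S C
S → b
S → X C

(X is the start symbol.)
Yes, the grammar is LR(0)

Augment with X' → X and build the canonical LR(0) collection (I0 = CLOSURE({[X' → . X]}), then GOTO on every symbol after a dot until no new states appear). It has 15 states:
  I0: { [X → . g B], [X' → . X] }  — shift
  I1: { [X' → X .] }  — accept
  I2: { [B → . X S C], [B → . b], [X → . g B], [X → g . B] }  — shift
  I3: { [X → g B .] }  — reduce
  I4: { [B → X . S C], [S → . X B S], [S → . X C], [S → . b], [X → . g B] }  — shift
  I5: { [B → b .] }  — reduce
  I6: { [B → X S . C], [C → . + X] }  — shift
  I7: { [B → . X S C], [B → . b], [C → . + X], [S → X . B S], [S → X . C], [X → . g B] }  — shift
  I8: { [S → b .] }  — reduce
  I9: { [C → + . X], [X → . g B] }  — shift
  I10: { [S → . X B S], [S → . X C], [S → . b], [S → X B . S], [X → . g B] }  — shift
  I11: { [S → X C .] }  — reduce
  I12: { [S → X B S .] }  — reduce
  I13: { [C → + X .] }  — reduce
  I14: { [B → X S C .] }  — reduce

Every state is either a pure shift/goto state or contains exactly one complete item and nothing to shift — no conflicts. The grammar is LR(0).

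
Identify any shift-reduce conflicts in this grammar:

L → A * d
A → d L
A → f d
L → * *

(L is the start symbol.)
Augment with L' → L and build the canonical LR(0) collection (I0 = CLOSURE({[L' → . L]}), then GOTO on every symbol after a dot until no new states appear). It has 11 states:
  I0: { [A → . d L], [A → . f d], [L → . * *], [L → . A * d], [L' → . L] }  — shift
  I1: { [L → * . *] }  — shift
  I2: { [L → A . * d] }  — shift
  I3: { [L' → L .] }  — accept
  I4: { [A → . d L], [A → . f d], [A → d . L], [L → . * *], [L → . A * d] }  — shift
  I5: { [A → f . d] }  — shift
  I6: { [A → f d .] }  — reduce
  I7: { [A → d L .] }  — reduce
  I8: { [L → A * . d] }  — shift
  I9: { [L → A * d .] }  — reduce
  I10: { [L → * * .] }  — reduce

No state contains both a complete item and a shift item.

Answer: No shift-reduce conflicts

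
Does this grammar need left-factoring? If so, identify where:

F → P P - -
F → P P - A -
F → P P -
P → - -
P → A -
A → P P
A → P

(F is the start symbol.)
Left-factoring is needed when two productions for the same non-terminal
share a common prefix on the right-hand side.

Productions for F:
  F → P P - -
  F → P P - A -
  F → P P -
Productions for P:
  P → - -
  P → A -
Productions for A:
  A → P P
  A → P

Found common prefix 'P P -' in productions for F
Found common prefix 'P' in productions for A

Answer: Yes, F has productions with common prefix 'P P -'; A has productions with common prefix 'P'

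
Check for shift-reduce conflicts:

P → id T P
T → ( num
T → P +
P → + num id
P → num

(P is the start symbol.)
Augment with P' → P and build the canonical LR(0) collection (I0 = CLOSURE({[P' → . P]}), then GOTO on every symbol after a dot until no new states appear). It has 13 states:
  I0: { [P → . + num id], [P → . id T P], [P → . num], [P' → . P] }  — shift
  I1: { [P → + . num id] }  — shift
  I2: { [P' → P .] }  — accept
  I3: { [P → . + num id], [P → . id T P], [P → . num], [P → id . T P], [T → . ( num], [T → . P +] }  — shift
  I4: { [P → num .] }  — reduce
  I5: { [T → ( . num] }  — shift
  I6: { [T → P . +] }  — shift
  I7: { [P → . + num id], [P → . id T P], [P → . num], [P → id T . P] }  — shift
  I8: { [P → id T P .] }  — reduce
  I9: { [T → P + .] }  — reduce
  I10: { [T → ( num .] }  — reduce
  I11: { [P → + num . id] }  — shift
  I12: { [P → + num id .] }  — reduce

No state contains both a complete item and a shift item.

Answer: No shift-reduce conflicts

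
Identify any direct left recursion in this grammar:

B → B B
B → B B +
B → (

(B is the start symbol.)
Yes, B is left-recursive

B → B B: LEFT RECURSIVE (starts with B)
B → B B +: LEFT RECURSIVE (starts with B)
B → (: starts with '('

The grammar has direct left recursion on: B.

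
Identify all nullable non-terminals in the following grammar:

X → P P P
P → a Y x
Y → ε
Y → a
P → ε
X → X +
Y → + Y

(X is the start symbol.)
{ 'P', 'X', 'Y' }

A non-terminal is nullable if it can derive ε (the empty string): either it has an ε-production, or it has a production whose right-hand side consists entirely of nullable non-terminals.

ε-productions: Y → ε, P → ε
So Y, P are immediately nullable.
X → P P P: every symbol on the right is nullable, so X is nullable too.
Every non-terminal is now nullable.
Nullable = { 'P', 'X', 'Y' }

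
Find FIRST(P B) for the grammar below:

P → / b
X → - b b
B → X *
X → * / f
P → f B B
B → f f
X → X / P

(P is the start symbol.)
FIRST sets of the non-terminals involved (from the grammar, by fixed-point iteration):
  FIRST(P) = { '/', 'f' }

To compute FIRST(P B), process the symbols left to right:
Symbol P is a non-terminal. Add FIRST(P) \ {ε} = { '/', 'f' }
P is not nullable (ε ∉ FIRST(P)), so stop here.
FIRST(P B) = { '/', 'f' }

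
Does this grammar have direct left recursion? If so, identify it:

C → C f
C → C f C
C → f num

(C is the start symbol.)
Yes, C is left-recursive

Direct left recursion occurs when N → N α for some non-terminal N (the right-hand side begins with the left-hand side itself).

C → C f: LEFT RECURSIVE (starts with C)
C → C f C: LEFT RECURSIVE (starts with C)
C → f num: starts with f

The grammar has direct left recursion on: C.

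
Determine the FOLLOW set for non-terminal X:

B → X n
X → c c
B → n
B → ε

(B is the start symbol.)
In B → X n: X is followed by n, add FIRST(n) \ {ε} = { 'n' }

Taking the union: FOLLOW(X) = { 'n' }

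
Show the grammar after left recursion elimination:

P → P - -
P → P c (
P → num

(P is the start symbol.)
P → num P'
P' → - - P'
P' → c ( P'
P' → ε

P is directly left-recursive. The standard transformation for
  A → A α₁ | ... | A α_m | β₁ | ... | β_n
is
  A  → β₁ A' | ... | β_n A'
  A' → α₁ A' | ... | α_m A' | ε

P → num becomes P → num P'
P → P - - becomes P' → - - P'
P → P c ( becomes P' → c ( P'
Add P' → ε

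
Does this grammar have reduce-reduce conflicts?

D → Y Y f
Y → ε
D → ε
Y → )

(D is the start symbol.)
Augment with D' → D and build the canonical LR(0) collection (I0 = CLOSURE({[D' → . D]}), then GOTO on every symbol after a dot until no new states appear). It has 6 states:
  I0: { [D → . Y Y f], [D → .], [D' → . D], [Y → . )], [Y → .] }  — shift, 2 reduces
  I1: { [Y → ) .] }  — reduce
  I2: { [D' → D .] }  — accept
  I3: { [D → Y . Y f], [Y → . )], [Y → .] }  — shift, reduce
  I4: { [D → Y Y . f] }  — shift
  I5: { [D → Y Y f .] }  — reduce

I0 contains complete items [D → .], [Y → .] — reduce-reduce conflict.

Answer: Yes — I0: [D → .] vs [Y → .]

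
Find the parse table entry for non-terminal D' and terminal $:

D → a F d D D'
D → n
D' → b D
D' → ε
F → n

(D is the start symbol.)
D' → ε

To find M[D', $], we find productions for D' where $ is in the predict set (PREDICT(N → α) = (FIRST(α) \ {ε}) ∪ (FOLLOW(N) if α ⇒* ε)).

Relevant sets:
  FOLLOW(D') = { $, 'b' }

D' → b D: PREDICT = { 'b' }
D' → ε: PREDICT = { $, 'b' }
  $ is in predict set, so this production goes in M[D', $]

M[D', $] = D' → ε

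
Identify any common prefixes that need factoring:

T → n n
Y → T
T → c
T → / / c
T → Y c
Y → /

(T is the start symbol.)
No, left-factoring is not needed

Left-factoring is needed when two productions for the same non-terminal
share a common prefix on the right-hand side.

Productions for T:
  T → n n
  T → c
  T → / / c
  T → Y c
Productions for Y:
  Y → T
  Y → /

No common prefixes found.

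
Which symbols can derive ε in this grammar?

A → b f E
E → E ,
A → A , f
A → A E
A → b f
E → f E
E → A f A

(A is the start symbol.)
A non-terminal is nullable if it can derive ε (the empty string): either it has an ε-production, or it has a production whose right-hand side consists entirely of nullable non-terminals.

There are no ε-productions, so no non-terminal can derive ε.
No non-terminals are nullable.

Answer: None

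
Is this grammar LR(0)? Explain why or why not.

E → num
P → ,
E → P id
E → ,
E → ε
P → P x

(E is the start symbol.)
Augment with E' → E and build the canonical LR(0) collection (I0 = CLOSURE({[E' → . E]}), then GOTO on every symbol after a dot until no new states appear). It has 7 states:
  I0: { [E → . ,], [E → . P id], [E → . num], [E → .], [E' → . E], [P → . ,], [P → . P x] }  — shift, reduce
  I1: { [E → , .], [P → , .] }  — 2 reduces
  I2: { [E' → E .] }  — accept
  I3: { [E → P . id], [P → P . x] }  — shift
  I4: { [E → num .] }  — reduce
  I5: { [E → P id .] }  — reduce
  I6: { [P → P x .] }  — reduce

Conflict in state I0:
  Shift-reduce conflict between [E → .] and [E → . ,]
So the grammar is NOT LR(0).

Answer: No. Shift-reduce conflict between [E → .] and [E → . ,]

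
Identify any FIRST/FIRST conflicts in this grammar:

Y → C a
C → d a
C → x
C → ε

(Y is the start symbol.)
A FIRST/FIRST conflict occurs when two productions N → α and N → β for the same non-terminal have FIRST(α) ∩ FIRST(β) ≠ ∅ (with ε ∈ FIRST of a nullable right-hand side, so two nullable alternatives also conflict).

Productions for C:
  C → d a: FIRST = { 'd' }
  C → x: FIRST = { 'x' }
  C → ε: FIRST = { ε }
Y has only one production, so no FIRST/FIRST conflict is possible there.

All alternatives of each non-terminal have pairwise disjoint FIRST sets.

Answer: No FIRST/FIRST conflicts.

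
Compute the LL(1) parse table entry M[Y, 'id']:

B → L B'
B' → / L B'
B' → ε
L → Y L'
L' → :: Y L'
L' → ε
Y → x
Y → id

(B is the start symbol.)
Y → id

To find M[Y, 'id'], we find productions for Y where 'id' is in the predict set (PREDICT(N → α) = (FIRST(α) \ {ε}) ∪ (FOLLOW(N) if α ⇒* ε)).

Y → x: PREDICT = { 'x' }
Y → id: PREDICT = { 'id' }
  'id' is in predict set, so this production goes in M[Y, 'id']

M[Y, 'id'] = Y → id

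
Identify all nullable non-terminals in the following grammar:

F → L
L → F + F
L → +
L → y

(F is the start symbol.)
There are no ε-productions, so no non-terminal can derive ε.
No non-terminals are nullable.

Answer: None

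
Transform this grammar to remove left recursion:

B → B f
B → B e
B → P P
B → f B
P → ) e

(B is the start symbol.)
B is directly left-recursive. The standard transformation for
  A → A α₁ | ... | A α_m | β₁ | ... | β_n
is
  A  → β₁ A' | ... | β_n A'
  A' → α₁ A' | ... | α_m A' | ε

B → P P becomes B → P P B'
B → f B becomes B → f B B'
B → B f becomes B' → f B'
B → B e becomes B' → e B'
Add B' → ε

Productions for other non-terminals are unchanged:
  P → ) e

Resulting grammar:
B → P P B'
B → f B B'
B' → f B'
B' → e B'
B' → ε
P → ) e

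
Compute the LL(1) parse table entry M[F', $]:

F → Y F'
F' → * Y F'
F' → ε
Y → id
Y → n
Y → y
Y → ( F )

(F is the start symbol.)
To find M[F', $], we find productions for F' where $ is in the predict set (PREDICT(N → α) = (FIRST(α) \ {ε}) ∪ (FOLLOW(N) if α ⇒* ε)).

Relevant sets:
  FOLLOW(F') = { $, ')' }

F' → * Y F': PREDICT = { '*' }
F' → ε: PREDICT = { $, ')' }
  $ is in predict set, so this production goes in M[F', $]

M[F', $] = F' → ε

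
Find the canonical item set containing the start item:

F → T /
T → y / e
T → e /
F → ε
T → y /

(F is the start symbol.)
First, augment the grammar with F' → F
I₀ = CLOSURE({ [F' → . F] }):
  [F' → . F] has the dot before F: add [F → . T /], [F → .]
  [F → . T /] has the dot before T: add [T → . y / e], [T → . e /], [T → . y /]
No further items can be added.

I₀ = { [F → . T /], [F → .], [F' → . F], [T → . e /], [T → . y / e], [T → . y /] }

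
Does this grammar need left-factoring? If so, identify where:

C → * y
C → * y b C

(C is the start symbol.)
Left-factoring is needed when two productions for the same non-terminal
share a common prefix on the right-hand side.

Productions for C:
  C → * y
  C → * y b C

Found common prefix '* y' in productions for C

Answer: Yes, C has productions with common prefix '* y'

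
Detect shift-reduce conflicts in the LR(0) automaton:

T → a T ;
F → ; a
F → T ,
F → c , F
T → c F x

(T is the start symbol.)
A shift-reduce conflict occurs when an LR(0) state has both:
  - a complete (reduce) item [A → α .] (dot at the end), and
  - a shift item [B → β . c γ] (dot before a terminal).

Augment with T' → T and build the canonical LR(0) collection (I0 = CLOSURE({[T' → . T]}), then GOTO on every symbol after a dot until no new states appear). It has 15 states:
  I0: { [T → . a T ;], [T → . c F x], [T' → . T] }  — shift
  I1: { [T' → T .] }  — accept
  I2: { [T → . a T ;], [T → . c F x], [T → a . T ;] }  — shift
  I3: { [F → . ; a], [F → . T ,], [F → . c , F], [T → . a T ;], [T → . c F x], [T → c . F x] }  — shift
  I4: { [F → ; . a] }  — shift
  I5: { [T → c F . x] }  — shift
  I6: { [F → T . ,] }  — shift
  I7: { [F → . ; a], [F → . T ,], [F → . c , F], [F → c . , F], [T → . a T ;], [T → . c F x], [T → c . F x] }  — shift
  I8: { [F → . ; a], [F → . T ,], [F → . c , F], [F → c , . F], [T → . a T ;], [T → . c F x] }  — shift
  I9: { [F → c , F .] }  — reduce
  I10: { [F → T , .] }  — reduce
  I11: { [T → c F x .] }  — reduce
  I12: { [F → ; a .] }  — reduce
  I13: { [T → a T . ;] }  — shift
  I14: { [T → a T ; .] }  — reduce

No state contains both a complete item and a shift item.

Answer: No shift-reduce conflicts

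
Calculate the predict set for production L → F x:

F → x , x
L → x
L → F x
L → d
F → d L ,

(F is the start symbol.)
PREDICT(L → F x) = (FIRST(RHS) \ {ε}) ∪ (FOLLOW(L) if ε ∈ FIRST(RHS), i.e. RHS ⇒* ε)
FIRST(F) = { 'd', 'x' }
FIRST(F x) = { 'd', 'x' }
ε ∉ FIRST(F x), so FOLLOW(L) is not added.
PREDICT(L → F x) = { 'd', 'x' }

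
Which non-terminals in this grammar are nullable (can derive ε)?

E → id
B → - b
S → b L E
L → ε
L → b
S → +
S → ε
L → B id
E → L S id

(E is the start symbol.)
{ 'L', 'S' }

A non-terminal is nullable if it can derive ε (the empty string): either it has an ε-production, or it has a production whose right-hand side consists entirely of nullable non-terminals.

ε-productions: L → ε, S → ε
So L, S are immediately nullable.
No further non-terminal can be added: every production for the remaining non-terminals contains a terminal or a non-nullable non-terminal.
Nullable = { 'L', 'S' }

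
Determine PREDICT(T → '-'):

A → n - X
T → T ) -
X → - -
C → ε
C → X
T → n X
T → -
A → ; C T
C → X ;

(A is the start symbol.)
PREDICT(T → '-') = (FIRST(RHS) \ {ε}) ∪ (FOLLOW(T) if ε ∈ FIRST(RHS), i.e. RHS ⇒* ε)
FIRST('-') = { '-' }
ε ∉ FIRST('-'), so FOLLOW(T) is not added.
PREDICT(T → '-') = { '-' }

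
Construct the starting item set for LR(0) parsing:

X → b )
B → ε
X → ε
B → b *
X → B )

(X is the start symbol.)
{ [B → . b *], [B → .], [X → . B )], [X → . b )], [X → .], [X' → . X] }

First, augment the grammar with X' → X
I₀ = CLOSURE({ [X' → . X] }):
  [X' → . X] has the dot before X: add [X → . b )], [X → .], [X → . B )]
  [X → . B )] has the dot before B: add [B → .], [B → . b *]
No further items can be added.

I₀ = { [B → . b *], [B → .], [X → . B )], [X → . b )], [X → .], [X' → . X] }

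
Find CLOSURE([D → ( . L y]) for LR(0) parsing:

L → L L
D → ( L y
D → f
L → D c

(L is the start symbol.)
To compute CLOSURE, for each item [A → α.Bβ] where B is a non-terminal, add [B → .γ] for all productions B → γ; repeat for the newly added items until nothing changes.

Start with: [D → ( . L y]
  [D → ( . L y] has the dot before L: add [L → . L L], [L → . D c]
  [L → . D c] has the dot before D: add [D → . ( L y], [D → . f]
No further items can be added.

CLOSURE = { [D → ( . L y], [D → . ( L y], [D → . f], [L → . D c], [L → . L L] }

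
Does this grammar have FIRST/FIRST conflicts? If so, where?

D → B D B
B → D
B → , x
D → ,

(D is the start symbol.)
FIRST sets of the non-terminals at (or reachable through a nullable prefix from) the front of some alternative:
  FIRST(B) = { ',' }
  FIRST(D) = { ',' }

Productions for D:
  D → B D B: FIRST = { ',' }
  D → ,: FIRST = { ',' }
Productions for B:
  B → D: FIRST = { ',' }
  B → , x: FIRST = { ',' }

Conflict for D: D → B D B and D → ,
  Overlap: { ',' }
Conflict for B: B → D and B → , x
  Overlap: { ',' }

Answer: Yes. D → B D B / D → ',' on { ',' }; B → D / B → ',' x on { ',' }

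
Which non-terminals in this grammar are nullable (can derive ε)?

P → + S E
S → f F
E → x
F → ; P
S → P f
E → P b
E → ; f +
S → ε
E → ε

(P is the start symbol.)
{ 'E', 'S' }

A non-terminal is nullable if it can derive ε (the empty string): either it has an ε-production, or it has a production whose right-hand side consists entirely of nullable non-terminals.

ε-productions: S → ε, E → ε
So S, E are immediately nullable.
No further non-terminal can be added: every production for the remaining non-terminals contains a terminal or a non-nullable non-terminal.
Nullable = { 'E', 'S' }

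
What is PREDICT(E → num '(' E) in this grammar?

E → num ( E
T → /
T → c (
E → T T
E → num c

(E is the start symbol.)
{ 'num' }

PREDICT(E → num '(' E) = (FIRST(RHS) \ {ε}) ∪ (FOLLOW(E) if ε ∈ FIRST(RHS), i.e. RHS ⇒* ε)
FIRST(num '(' E) = { 'num' }
ε ∉ FIRST(num '(' E), so FOLLOW(E) is not added.
PREDICT(E → num '(' E) = { 'num' }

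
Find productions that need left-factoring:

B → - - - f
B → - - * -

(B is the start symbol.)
Yes, B has productions with common prefix '- -'

Left-factoring is needed when two productions for the same non-terminal
share a common prefix on the right-hand side.

Productions for B:
  B → - - - f
  B → - - * -

Found common prefix '- -' in productions for B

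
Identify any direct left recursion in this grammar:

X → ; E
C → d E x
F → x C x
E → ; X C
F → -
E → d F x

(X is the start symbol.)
X → ; E: starts with ';'
C → d E x: starts with d
F → x C x: starts with x
E → ; X C: starts with ';'
F → -: starts with '-'
E → d F x: starts with d

No direct left recursion found.

Answer: No direct left recursion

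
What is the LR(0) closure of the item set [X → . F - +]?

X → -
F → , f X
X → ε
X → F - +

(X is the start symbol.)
To compute CLOSURE, for each item [A → α.Bβ] where B is a non-terminal, add [B → .γ] for all productions B → γ; repeat for the newly added items until nothing changes.

Start with: [X → . F - +]
  [X → . F - +] has the dot before F: add [F → . , f X]
No further items can be added.

CLOSURE = { [F → . , f X], [X → . F - +] }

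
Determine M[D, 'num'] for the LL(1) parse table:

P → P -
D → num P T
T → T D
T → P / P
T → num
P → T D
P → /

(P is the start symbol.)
To find M[D, 'num'], we find productions for D where 'num' is in the predict set (PREDICT(N → α) = (FIRST(α) \ {ε}) ∪ (FOLLOW(N) if α ⇒* ε)).

D → num P T: PREDICT = { 'num' }
  'num' is in predict set, so this production goes in M[D, 'num']

M[D, 'num'] = D → num P T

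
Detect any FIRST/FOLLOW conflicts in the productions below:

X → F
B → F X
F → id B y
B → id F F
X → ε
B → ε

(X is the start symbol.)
No FIRST/FOLLOW conflicts.

A FIRST/FOLLOW conflict occurs when a non-terminal N has a nullable alternative N → β (β ⇒* ε) and another alternative N → α with FIRST(α) ∩ FOLLOW(N) ≠ ∅: on such a lookahead the parser cannot decide between expanding α and letting N vanish via β.

Nullable non-terminals: B, X.
FIRST sets used below: FIRST(F) = { 'id' }

B: nullable alternative(s) B → ε; FOLLOW(B) = { 'y' }
  B → F X: FIRST \ {ε} = { 'id' } — disjoint from FOLLOW(B)
  B → id F F: FIRST \ {ε} = { 'id' } — disjoint from FOLLOW(B)
  B → ε: FIRST \ {ε} = { } — this is the only nullable alternative, skip

X: nullable alternative(s) X → ε; FOLLOW(X) = { $, 'y' }
  X → F: FIRST \ {ε} = { 'id' } — disjoint from FOLLOW(X)
  X → ε: FIRST \ {ε} = { } — this is the only nullable alternative, skip

F has no nullable alternative, so no FIRST/FOLLOW check is needed there.

No FIRST/FOLLOW conflicts found.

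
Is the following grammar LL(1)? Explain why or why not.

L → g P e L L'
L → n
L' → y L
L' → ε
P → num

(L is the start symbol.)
No. Predict set conflict for L': { 'y' }

A grammar is LL(1) if for each non-terminal N with multiple productions, the predict sets of those productions are pairwise disjoint, where PREDICT(N → α) = (FIRST(α) \ {ε}) ∪ (FOLLOW(N) if α ⇒* ε).

Relevant sets:
  FOLLOW(L') = { $, 'y' }

For L:
  PREDICT(L → g P e L L') = { 'g' }
  PREDICT(L → n) = { 'n' }
For L':
  PREDICT(L' → y L) = { 'y' }
  PREDICT(L' → ε) = { $, 'y' }
P has a single production, so nothing to check there.

Conflict found: Predict set conflict for L': { 'y' }
The grammar is NOT LL(1).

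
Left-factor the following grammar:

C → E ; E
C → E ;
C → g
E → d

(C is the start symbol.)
C → E ; C'
C' → E
C' → ε
C → g
E → d

Left-factoring transforms A → αβ₁ | αβ₂ into A → αA' and A' → β₁ | β₂
(α is the longest common prefix among the alternatives). Repeat until
no nonterminal has two alternatives with a common prefix.

Round 1: C has alternatives sharing prefix 'E ;'. Introduce C': C → E ; C'
  Add: C' → E
  Add: C' → ε

No remaining common prefixes — done.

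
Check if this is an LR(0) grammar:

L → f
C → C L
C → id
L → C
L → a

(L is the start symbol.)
No. Shift-reduce conflict between [L → C .] and [C → . id]

Augment with L' → L and build the canonical LR(0) collection (I0 = CLOSURE({[L' → . L]}), then GOTO on every symbol after a dot until no new states appear). It has 7 states:
  I0: { [C → . C L], [C → . id], [L → . C], [L → . a], [L → . f], [L' → . L] }  — shift
  I1: { [C → . C L], [C → . id], [C → C . L], [L → . C], [L → . a], [L → . f], [L → C .] }  — shift, reduce
  I2: { [L' → L .] }  — accept
  I3: { [L → a .] }  — reduce
  I4: { [L → f .] }  — reduce
  I5: { [C → id .] }  — reduce
  I6: { [C → C L .] }  — reduce

Conflict in state I1:
  Shift-reduce conflict between [L → C .] and [C → . id]
So the grammar is NOT LR(0).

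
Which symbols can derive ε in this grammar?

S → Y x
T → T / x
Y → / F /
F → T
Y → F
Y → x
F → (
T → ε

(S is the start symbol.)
A non-terminal is nullable if it can derive ε (the empty string): either it has an ε-production, or it has a production whose right-hand side consists entirely of nullable non-terminals.

ε-productions: T → ε
So T is immediately nullable.
F → T: every symbol on the right is nullable, so F is nullable too.
Y → F: every symbol on the right is nullable, so Y is nullable too.
No further non-terminal can be added: every production for the remaining non-terminals contains a terminal or a non-nullable non-terminal.
Nullable = { 'F', 'T', 'Y' }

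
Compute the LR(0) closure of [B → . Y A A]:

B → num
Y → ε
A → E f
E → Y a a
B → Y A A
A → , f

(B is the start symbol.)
{ [B → . Y A A], [Y → .] }

To compute CLOSURE, for each item [A → α.Bβ] where B is a non-terminal, add [B → .γ] for all productions B → γ; repeat for the newly added items until nothing changes.

Start with: [B → . Y A A]
  [B → . Y A A] has the dot before Y: add [Y → .]
No further items can be added.

CLOSURE = { [B → . Y A A], [Y → .] }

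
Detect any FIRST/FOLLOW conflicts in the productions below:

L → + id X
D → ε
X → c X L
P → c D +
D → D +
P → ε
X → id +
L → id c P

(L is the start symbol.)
Yes. D → D '+' with FOLLOW(D) on { '+' }

A FIRST/FOLLOW conflict occurs when a non-terminal N has a nullable alternative N → β (β ⇒* ε) and another alternative N → α with FIRST(α) ∩ FOLLOW(N) ≠ ∅: on such a lookahead the parser cannot decide between expanding α and letting N vanish via β.

Nullable non-terminals: D, P.
FIRST sets used below: FIRST(D) = { '+', ε }

D: nullable alternative(s) D → ε; FOLLOW(D) = { '+' }
  D → ε: FIRST \ {ε} = { } — this is the only nullable alternative, skip
  D → D +: FIRST \ {ε} = { '+' } — overlaps FOLLOW(D) on { '+' }: CONFLICT

P: nullable alternative(s) P → ε; FOLLOW(P) = { $, '+', 'id' }
  P → c D +: FIRST \ {ε} = { 'c' } — disjoint from FOLLOW(P)
  P → ε: FIRST \ {ε} = { } — this is the only nullable alternative, skip

L, X have no nullable alternative, so no FIRST/FOLLOW check is needed there.

So the grammar has 1 FIRST/FOLLOW conflict (marked CONFLICT above).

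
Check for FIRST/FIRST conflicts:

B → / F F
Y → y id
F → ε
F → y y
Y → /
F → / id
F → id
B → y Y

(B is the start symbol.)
No FIRST/FIRST conflicts.

A FIRST/FIRST conflict occurs when two productions N → α and N → β for the same non-terminal have FIRST(α) ∩ FIRST(β) ≠ ∅ (with ε ∈ FIRST of a nullable right-hand side, so two nullable alternatives also conflict).

Productions for B:
  B → / F F: FIRST = { '/' }
  B → y Y: FIRST = { 'y' }
Productions for Y:
  Y → y id: FIRST = { 'y' }
  Y → /: FIRST = { '/' }
Productions for F:
  F → ε: FIRST = { ε }
  F → y y: FIRST = { 'y' }
  F → / id: FIRST = { '/' }
  F → id: FIRST = { 'id' }

All alternatives of each non-terminal have pairwise disjoint FIRST sets.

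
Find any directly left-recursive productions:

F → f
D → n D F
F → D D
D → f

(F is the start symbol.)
Direct left recursion occurs when N → N α for some non-terminal N (the right-hand side begins with the left-hand side itself).

F → f: starts with f
D → n D F: starts with n
F → D D: starts with D
D → f: starts with f

No direct left recursion found.

Answer: No direct left recursion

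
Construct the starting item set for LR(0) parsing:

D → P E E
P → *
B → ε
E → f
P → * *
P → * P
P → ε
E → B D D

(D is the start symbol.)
{ [D → . P E E], [D' → . D], [P → . * *], [P → . * P], [P → . *], [P → .] }

First, augment the grammar with D' → D
I₀ = CLOSURE({ [D' → . D] }):
  [D' → . D] has the dot before D: add [D → . P E E]
  [D → . P E E] has the dot before P: add [P → . *], [P → . * *], [P → . * P], [P → .]
No further items can be added.

I₀ = { [D → . P E E], [D' → . D], [P → . * *], [P → . * P], [P → . *], [P → .] }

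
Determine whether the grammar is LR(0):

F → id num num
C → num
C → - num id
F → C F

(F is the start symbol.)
Yes, the grammar is LR(0)

A grammar is LR(0) if no state in the canonical LR(0) collection has:
  - both a shift item (dot before a terminal) and a complete item (shift-reduce conflict), or
  - two or more complete items (reduce-reduce conflict; the accept item [F' → F .] counts as a complete item here).

Augment with F' → F and build the canonical LR(0) collection (I0 = CLOSURE({[F' → . F]}), then GOTO on every symbol after a dot until no new states appear). It has 11 states:
  I0: { [C → . - num id], [C → . num], [F → . C F], [F → . id num num], [F' → . F] }  — shift
  I1: { [C → - . num id] }  — shift
  I2: { [C → . - num id], [C → . num], [F → . C F], [F → . id num num], [F → C . F] }  — shift
  I3: { [F' → F .] }  — accept
  I4: { [F → id . num num] }  — shift
  I5: { [C → num .] }  — reduce
  I6: { [F → id num . num] }  — shift
  I7: { [F → id num num .] }  — reduce
  I8: { [F → C F .] }  — reduce
  I9: { [C → - num . id] }  — shift
  I10: { [C → - num id .] }  — reduce

Every state is either a pure shift/goto state or contains exactly one complete item and nothing to shift — no conflicts. The grammar is LR(0).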